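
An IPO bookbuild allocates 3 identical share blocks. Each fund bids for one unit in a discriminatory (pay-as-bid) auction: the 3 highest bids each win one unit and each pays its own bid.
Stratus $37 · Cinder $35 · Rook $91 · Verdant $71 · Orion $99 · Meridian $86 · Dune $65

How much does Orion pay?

Sorting: 99 (Orion), 91 (Rook), 86 (Meridian), 71 (Verdant), 65 (Dune), …
Winners (3 units): Orion, Rook, Meridian.
Orion wins → own bid $99.

Orion pays $99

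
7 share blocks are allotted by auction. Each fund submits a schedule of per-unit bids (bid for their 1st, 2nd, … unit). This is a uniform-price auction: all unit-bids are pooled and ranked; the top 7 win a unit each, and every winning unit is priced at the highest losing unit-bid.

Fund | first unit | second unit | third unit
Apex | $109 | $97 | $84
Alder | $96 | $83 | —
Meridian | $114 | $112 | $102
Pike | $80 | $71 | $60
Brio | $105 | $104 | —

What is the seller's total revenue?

Total revenue: $672

Merging the schedules and taking the best 7: 114 (Meridian-1), 112 (Meridian-2), 109 (Apex-1), 105 (Brio-1), 104 (Brio-2), 102 (Meridian-3), 97 (Apex-2)
Highest rejected unit-bid = $96.
Allocation: Apex 2, Brio 2, Meridian 3. Every unit priced at $96.
Revenue = 7 × 96 = $672.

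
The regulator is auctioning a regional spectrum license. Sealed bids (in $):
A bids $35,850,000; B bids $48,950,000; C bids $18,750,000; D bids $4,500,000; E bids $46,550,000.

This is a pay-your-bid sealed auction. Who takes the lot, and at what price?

B pays $48,950,000

Pay-your-bid sealed auction: the highest bidder wins and pays their own bid.
Bids ranked: 48,950,000 (B) > 46,550,000 (E) > 35,850,000 (A) > 18,750,000 (C) > 4,500,000 (D)
B has the highest bid and pays exactly that: $48,950,000.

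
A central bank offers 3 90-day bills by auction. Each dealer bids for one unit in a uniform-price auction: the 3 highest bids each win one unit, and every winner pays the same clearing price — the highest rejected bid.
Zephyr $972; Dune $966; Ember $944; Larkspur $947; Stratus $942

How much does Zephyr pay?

Sorting: 972 (Zephyr), 966 (Dune), 947 (Larkspur), 944 (Ember), 942 (Stratus)
Winners (3 units): Zephyr, Dune, Larkspur.
First losing bid is Ember's $944, which sets the uniform price.
Zephyr wins → pays $944.

Zephyr pays $944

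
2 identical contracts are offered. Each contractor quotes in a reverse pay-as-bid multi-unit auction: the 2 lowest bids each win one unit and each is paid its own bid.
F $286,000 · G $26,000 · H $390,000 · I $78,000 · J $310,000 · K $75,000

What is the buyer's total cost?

Total cost: $101,000

Bids ranked low→high: 26,000 (G), 75,000 (K), 78,000 (I), 286,000 (F), …
Winners (2 units): G, K.
Total cost = 26,000 + 75,000 = $101,000.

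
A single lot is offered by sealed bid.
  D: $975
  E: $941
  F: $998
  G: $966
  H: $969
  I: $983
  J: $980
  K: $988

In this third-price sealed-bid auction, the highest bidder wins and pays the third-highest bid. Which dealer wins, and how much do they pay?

F pays $983

Sorting bids: 998 (F) > 988 (K) > 983 (I) > 980 (J) > 975 (D) > 969 (H) > …
F wins; payment is bid #3 in the ranking = $983.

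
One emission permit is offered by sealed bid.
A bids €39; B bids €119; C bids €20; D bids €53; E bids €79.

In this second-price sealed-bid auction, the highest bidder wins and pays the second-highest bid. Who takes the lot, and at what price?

B pays €79

Bids in order: 119 (B) > 79 (E) > 53 (D) > 39 (A) > 20 (C)
B is highest; pays the second-highest bid, €79.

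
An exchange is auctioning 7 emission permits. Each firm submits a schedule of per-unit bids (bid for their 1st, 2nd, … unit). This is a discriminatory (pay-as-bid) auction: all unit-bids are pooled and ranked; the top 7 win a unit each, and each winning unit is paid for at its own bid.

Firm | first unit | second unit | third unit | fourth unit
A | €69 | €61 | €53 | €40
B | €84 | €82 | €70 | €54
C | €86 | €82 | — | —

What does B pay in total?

Merging the schedules and taking the best 7: 86 (C-1), 84 (B-1), 82 (B-2), 82 (C-2), 70 (B-3), 69 (A-1), 61 (A-2)
Next rejected bid: €54 (not a price — pay-as-bid).
B's winning unit-bids: 84 + 82 + 70 = €236.

B pays €236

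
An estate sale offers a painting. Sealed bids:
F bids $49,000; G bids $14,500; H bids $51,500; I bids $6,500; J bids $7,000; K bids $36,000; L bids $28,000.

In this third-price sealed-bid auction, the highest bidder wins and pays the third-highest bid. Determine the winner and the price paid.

H pays $36,000

Bids ranked: 51,500 (H) > 49,000 (F) > 36,000 (K) > 28,000 (L) > 14,500 (G) > 7,000 (J) > …
H is highest; pays the third-highest bid, $36,000.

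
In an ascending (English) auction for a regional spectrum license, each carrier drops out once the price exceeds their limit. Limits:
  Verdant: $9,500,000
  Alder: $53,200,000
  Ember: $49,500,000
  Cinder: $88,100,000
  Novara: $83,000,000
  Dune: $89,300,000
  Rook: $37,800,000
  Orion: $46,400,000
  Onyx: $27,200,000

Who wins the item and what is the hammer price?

Dune wins at $88,100,000

Ascending (English) auction: the price rises until one bidder remains; the winner pays the price at which the last rival dropped out.
Limits ranked: 89,300,000 (Dune) > 88,100,000 (Cinder) > 83,000,000 (Novara) > 53,200,000 (Alder) > 49,500,000 (Ember) > 46,400,000 (Orion) > …
Cinder is the last rival to drop out, at $88,100,000; Dune remains and wins at that price.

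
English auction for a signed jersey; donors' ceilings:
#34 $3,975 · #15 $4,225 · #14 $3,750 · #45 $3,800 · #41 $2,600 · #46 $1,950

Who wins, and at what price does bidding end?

#15 wins at $3,975

Limits in order: 4,225 (#15) > 3,975 (#34) > 3,800 (#45) > 3,750 (#14) > 2,600 (#41) > 1,950 (#46)
#34 is the last rival to drop out, at $3,975; #15 remains and wins at that price.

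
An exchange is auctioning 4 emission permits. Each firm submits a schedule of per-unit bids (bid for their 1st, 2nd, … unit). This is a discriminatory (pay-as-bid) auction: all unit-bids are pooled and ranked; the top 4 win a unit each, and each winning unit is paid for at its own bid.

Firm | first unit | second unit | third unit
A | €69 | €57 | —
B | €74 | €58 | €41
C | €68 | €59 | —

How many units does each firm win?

A 1, B 1, C 2

Pooled unit-bids ranked (top 4): 74 (B-1), 69 (A-1), 68 (C-1), 59 (C-2)
Next rejected bid: €58 (not a price — pay-as-bid).
Allocation: A 1, B 1, C 2.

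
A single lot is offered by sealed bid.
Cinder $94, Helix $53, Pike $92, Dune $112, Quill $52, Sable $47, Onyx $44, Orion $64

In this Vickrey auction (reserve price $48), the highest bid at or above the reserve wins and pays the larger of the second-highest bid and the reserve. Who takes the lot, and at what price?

Sorting bids: 112 (Dune) > 94 (Cinder) > 92 (Pike) > 64 (Orion) > 53 (Helix) > 52 (Quill) > …
Highest eligible bid: Dune at $112.
Second-highest bid $94 exceeds the reserve $48 → payment $94.

Dune pays $94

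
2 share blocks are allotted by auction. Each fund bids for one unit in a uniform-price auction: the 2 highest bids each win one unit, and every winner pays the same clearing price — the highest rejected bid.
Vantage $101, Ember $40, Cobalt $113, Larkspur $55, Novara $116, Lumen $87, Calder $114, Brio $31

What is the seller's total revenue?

Total revenue: $226

Sorting: 116 (Novara), 114 (Calder), 113 (Cobalt), 101 (Vantage), …
The 2 highest are Novara, Calder.
First losing bid is Cobalt's $113, which sets the uniform price.
Total revenue = 2 × $113 = $226.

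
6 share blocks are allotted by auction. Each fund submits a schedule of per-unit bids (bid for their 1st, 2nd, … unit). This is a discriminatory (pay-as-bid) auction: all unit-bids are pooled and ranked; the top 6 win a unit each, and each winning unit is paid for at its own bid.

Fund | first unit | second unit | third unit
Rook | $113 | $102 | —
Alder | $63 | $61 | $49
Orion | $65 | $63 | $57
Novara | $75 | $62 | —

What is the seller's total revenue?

Merging the schedules and taking the best 6: 113 (Rook-1), 102 (Rook-2), 75 (Novara-1), 65 (Orion-1), 63 (Alder-1), 63 (Orion-2)
Next rejected bid: $62 (not a price — pay-as-bid).
Each winning unit pays its own bid.
Revenue = 113 + 102 + 75 + 65 + 63 + 63 = $481.

Total revenue: $481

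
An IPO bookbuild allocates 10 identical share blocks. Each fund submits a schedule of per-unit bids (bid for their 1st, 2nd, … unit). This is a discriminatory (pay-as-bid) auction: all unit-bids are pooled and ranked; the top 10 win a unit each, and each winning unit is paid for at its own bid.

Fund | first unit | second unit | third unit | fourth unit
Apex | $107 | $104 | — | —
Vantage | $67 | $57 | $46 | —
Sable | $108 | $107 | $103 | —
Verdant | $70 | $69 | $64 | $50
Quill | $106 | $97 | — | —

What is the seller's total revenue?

Total revenue: $938

Pooled unit-bids ranked (top 10): 108 (Sable-1), 107 (Apex-1), 107 (Sable-2), 106 (Quill-1), 104 (Apex-2), 103 (Sable-3), 97 (Quill-2), 70 (Verdant-1), 69 (Verdant-2), 67 (Vantage-1)
Next rejected bid: $64 (not a price — pay-as-bid).
Each winning unit pays its own bid.
Revenue = 108 + 107 + 107 + 106 + 104 + 103 + 97 + 70 + 69 + 67 = $938.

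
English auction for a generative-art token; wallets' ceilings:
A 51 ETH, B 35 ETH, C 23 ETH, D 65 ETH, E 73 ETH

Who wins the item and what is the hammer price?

Limits ranked: 73 (E) > 65 (D) > 51 (A) > 35 (B) > 23 (C)
D is the last rival to drop out, at 65 ETH; E remains and wins at that price.

E wins at 65 ETH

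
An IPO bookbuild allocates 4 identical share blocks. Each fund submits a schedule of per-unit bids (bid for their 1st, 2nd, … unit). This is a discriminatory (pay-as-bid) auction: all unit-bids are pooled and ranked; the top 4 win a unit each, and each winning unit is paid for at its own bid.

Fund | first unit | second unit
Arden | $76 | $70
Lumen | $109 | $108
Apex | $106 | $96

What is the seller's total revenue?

Total revenue: $419

All unit-bids, highest first — top 4: 109 (Lumen-1), 108 (Lumen-2), 106 (Apex-1), 96 (Apex-2)
Next rejected bid: $76 (not a price — pay-as-bid).
Each winning unit pays its own bid.
Revenue = 109 + 108 + 106 + 96 = $419.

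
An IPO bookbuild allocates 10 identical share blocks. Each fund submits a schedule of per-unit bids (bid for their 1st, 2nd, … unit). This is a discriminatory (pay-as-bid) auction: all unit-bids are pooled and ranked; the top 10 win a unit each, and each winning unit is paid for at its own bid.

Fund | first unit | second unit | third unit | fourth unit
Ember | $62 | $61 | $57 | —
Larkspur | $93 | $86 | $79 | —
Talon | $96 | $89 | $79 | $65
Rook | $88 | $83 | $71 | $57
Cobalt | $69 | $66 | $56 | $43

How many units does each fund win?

Merging the schedules and taking the best 10: 96 (Talon-1), 93 (Larkspur-1), 89 (Talon-2), 88 (Rook-1), 86 (Larkspur-2), 83 (Rook-2), 79 (Larkspur-3), 79 (Talon-3), 71 (Rook-3), 69 (Cobalt-1)
Next rejected bid: $66 (not a price — pay-as-bid).
Allocation: Cobalt 1, Larkspur 3, Rook 3, Talon 3.

Cobalt 1, Larkspur 3, Rook 3, Talon 3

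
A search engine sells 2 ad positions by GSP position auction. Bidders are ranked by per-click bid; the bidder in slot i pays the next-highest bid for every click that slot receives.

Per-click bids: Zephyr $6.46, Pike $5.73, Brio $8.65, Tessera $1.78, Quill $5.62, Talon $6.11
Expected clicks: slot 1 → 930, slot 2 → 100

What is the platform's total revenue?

Total revenue: $6618.80

Sorting advertisers: $8.65 (Brio) > $6.46 (Zephyr) > $6.11 (Talon) > …
Slot 1: Brio pays $6.46 × 930 = $6007.80
Slot 2: Zephyr pays $6.11 × 100 = $611.00
Total = $6618.80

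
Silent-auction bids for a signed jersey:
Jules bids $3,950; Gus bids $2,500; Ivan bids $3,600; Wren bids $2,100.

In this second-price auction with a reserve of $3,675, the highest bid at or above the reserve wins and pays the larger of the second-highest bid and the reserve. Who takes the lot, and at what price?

Jules pays $3,675

Bids in order: 3,950 (Jules) > 3,600 (Ivan) > 2,500 (Gus) > 2,100 (Wren)
Jules has the top bid at or above the reserve ($3,950).
Second-highest bid $3,600 is below the reserve $3,675, so the reserve binds → payment $3,675.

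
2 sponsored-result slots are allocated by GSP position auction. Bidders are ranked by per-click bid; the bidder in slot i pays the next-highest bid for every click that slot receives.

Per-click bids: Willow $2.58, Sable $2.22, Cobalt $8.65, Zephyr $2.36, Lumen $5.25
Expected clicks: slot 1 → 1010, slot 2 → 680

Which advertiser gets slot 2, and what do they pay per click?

Per-click bids in order: $8.65 (Cobalt) > $5.25 (Lumen) > $2.58 (Willow) > …
Slot 2 goes to the second-ranked bidder, Lumen, who pays the next bid down: $2.58/click.

Lumen; $2.58 per click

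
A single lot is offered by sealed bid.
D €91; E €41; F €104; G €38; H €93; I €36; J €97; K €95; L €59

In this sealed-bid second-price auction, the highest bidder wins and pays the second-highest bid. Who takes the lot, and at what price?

Bids in order: 104 (F) > 97 (J) > 95 (K) > 93 (H) > 91 (D) > 59 (L) > …
F wins with the highest bid; price is set by the runner-up at €97.

F pays €97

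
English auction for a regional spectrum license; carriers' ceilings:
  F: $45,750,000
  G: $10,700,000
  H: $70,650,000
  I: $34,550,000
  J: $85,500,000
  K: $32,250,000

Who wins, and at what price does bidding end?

Limits ranked: 85,500,000 (J) > 70,650,000 (H) > 45,750,000 (F) > 34,550,000 (I) > 32,250,000 (K) > 10,700,000 (G)
Once the price passes $70,650,000, only J is left; the hammer falls at H's limit of $70,650,000.

J wins at $70,650,000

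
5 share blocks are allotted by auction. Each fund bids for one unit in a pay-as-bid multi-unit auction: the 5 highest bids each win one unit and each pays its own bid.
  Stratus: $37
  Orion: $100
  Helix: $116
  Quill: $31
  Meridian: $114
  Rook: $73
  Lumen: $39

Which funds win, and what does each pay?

Sorting: 116 (Helix), 114 (Meridian), 100 (Orion), 73 (Rook), 39 (Lumen), 37 (Stratus), 31 (Quill)
The 5 highest are Helix, Meridian, Orion, Rook, Lumen.
Each winner pays its own bid: Helix $116, Meridian $114, Orion $100, Rook $73, Lumen $39.

Helix $116, Meridian $114, Orion $100, Rook $73, Lumen $39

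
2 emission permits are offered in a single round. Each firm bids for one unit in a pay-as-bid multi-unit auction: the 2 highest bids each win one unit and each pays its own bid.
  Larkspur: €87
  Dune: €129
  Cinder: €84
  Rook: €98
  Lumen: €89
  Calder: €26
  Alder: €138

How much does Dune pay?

Dune pays €129

Ordering the bids: 138 (Alder), 129 (Dune), 98 (Rook), 89 (Lumen), …
Top 2: Alder, Dune.
Dune wins → own bid €129.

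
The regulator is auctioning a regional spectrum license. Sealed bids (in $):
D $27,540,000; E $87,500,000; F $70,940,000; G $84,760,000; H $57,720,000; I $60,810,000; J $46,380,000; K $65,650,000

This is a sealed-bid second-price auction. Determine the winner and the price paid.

Bids ranked: 87,500,000 (E) > 84,760,000 (G) > 70,940,000 (F) > 65,650,000 (K) > 60,810,000 (I) > 57,720,000 (H) > …
E wins with the highest bid; price is set by the runner-up at $84,760,000.

E pays $84,760,000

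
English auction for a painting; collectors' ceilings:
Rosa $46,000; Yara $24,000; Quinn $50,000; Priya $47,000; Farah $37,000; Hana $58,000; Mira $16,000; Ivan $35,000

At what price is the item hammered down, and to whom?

Hana wins at $50,000

Sorting limits: 58,000 (Hana) > 50,000 (Quinn) > 47,000 (Priya) > 46,000 (Rosa) > 37,000 (Farah) > 35,000 (Ivan) > …
Once the price passes $50,000, only Hana is left; the hammer falls at Quinn's limit of $50,000.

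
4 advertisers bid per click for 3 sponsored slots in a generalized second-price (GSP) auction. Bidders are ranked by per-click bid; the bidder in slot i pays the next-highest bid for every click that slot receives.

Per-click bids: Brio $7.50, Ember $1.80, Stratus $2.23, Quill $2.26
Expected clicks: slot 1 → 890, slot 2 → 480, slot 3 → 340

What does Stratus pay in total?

Stratus pays $612.00

Sorting advertisers: $7.50 (Brio) > $2.26 (Quill) > $2.23 (Stratus) > $1.80 (Ember)
Stratus holds slot 3 → pays next bid $1.80 × 340 clicks = $612.00.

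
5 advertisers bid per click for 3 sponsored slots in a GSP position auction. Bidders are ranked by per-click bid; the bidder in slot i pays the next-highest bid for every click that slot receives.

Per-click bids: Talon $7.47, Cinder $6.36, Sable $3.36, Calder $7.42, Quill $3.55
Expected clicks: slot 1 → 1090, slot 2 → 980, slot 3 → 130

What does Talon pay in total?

Talon pays $8087.80

Sorting advertisers: $7.47 (Talon) > $7.42 (Calder) > $6.36 (Cinder) > $3.55 (Quill) > …
Talon holds slot 1 → pays next bid $7.42 × 1090 clicks = $8087.80.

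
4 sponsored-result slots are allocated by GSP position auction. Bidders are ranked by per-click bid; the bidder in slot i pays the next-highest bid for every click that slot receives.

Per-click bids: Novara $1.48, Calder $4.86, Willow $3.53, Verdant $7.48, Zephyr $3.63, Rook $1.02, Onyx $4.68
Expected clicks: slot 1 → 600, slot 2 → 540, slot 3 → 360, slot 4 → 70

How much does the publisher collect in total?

Sorting advertisers: $7.48 (Verdant) > $4.86 (Calder) > $4.68 (Onyx) > $3.63 (Zephyr) > $3.53 (Willow) > …
Slot 1: Verdant pays $4.86 × 600 = $2916.00
Slot 2: Calder pays $4.68 × 540 = $2527.20
Slot 3: Onyx pays $3.63 × 360 = $1306.80
Slot 4: Zephyr pays $3.53 × 70 = $247.10
Total = $6997.10

Total revenue: $6997.10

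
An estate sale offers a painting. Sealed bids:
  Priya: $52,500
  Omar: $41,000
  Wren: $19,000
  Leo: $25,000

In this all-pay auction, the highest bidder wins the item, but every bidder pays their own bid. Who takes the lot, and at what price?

Sorting bids: 52,500 (Priya) > 41,000 (Omar) > 25,000 (Leo) > 19,000 (Wren)
Priya is highest and takes the item; every bidder forfeits their bid.

Priya pays $52,500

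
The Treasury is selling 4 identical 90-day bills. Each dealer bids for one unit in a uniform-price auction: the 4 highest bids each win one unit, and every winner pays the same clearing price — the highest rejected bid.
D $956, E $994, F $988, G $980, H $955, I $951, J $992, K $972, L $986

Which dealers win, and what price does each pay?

E, J, F, L; each pays $980

Ordering the bids: 994 (E), 992 (J), 988 (F), 986 (L), 980 (G), 972 (K), …
Top 4: E, J, F, L.
First losing bid is G's $980, which sets the uniform price.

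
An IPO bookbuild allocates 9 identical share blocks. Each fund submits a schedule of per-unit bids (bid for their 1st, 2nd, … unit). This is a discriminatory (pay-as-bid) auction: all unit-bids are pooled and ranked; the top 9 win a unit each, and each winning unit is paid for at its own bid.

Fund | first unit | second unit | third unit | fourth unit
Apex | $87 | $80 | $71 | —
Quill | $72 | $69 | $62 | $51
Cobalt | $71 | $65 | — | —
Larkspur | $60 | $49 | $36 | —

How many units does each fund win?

Apex 3, Cobalt 2, Larkspur 1, Quill 3

Pooled unit-bids ranked (top 9): 87 (Apex-1), 80 (Apex-2), 72 (Quill-1), 71 (Apex-3), 71 (Cobalt-1), 69 (Quill-2), 65 (Cobalt-2), 62 (Quill-3), 60 (Larkspur-1)
Next rejected bid: $51 (not a price — pay-as-bid).
Allocation: Apex 3, Cobalt 2, Larkspur 1, Quill 3.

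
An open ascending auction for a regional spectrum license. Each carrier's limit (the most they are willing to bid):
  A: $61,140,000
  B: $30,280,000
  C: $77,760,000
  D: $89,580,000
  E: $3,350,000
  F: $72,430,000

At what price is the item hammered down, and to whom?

Rule: the price rises until one bidder remains; the winner pays the price at which the last rival dropped out.
Limits ranked: 89,580,000 (D) > 77,760,000 (C) > 72,430,000 (F) > 61,140,000 (A) > 30,280,000 (B) > 3,350,000 (E)
Bidding ends when C exits at $77,760,000; D takes it.

D wins at $77,760,000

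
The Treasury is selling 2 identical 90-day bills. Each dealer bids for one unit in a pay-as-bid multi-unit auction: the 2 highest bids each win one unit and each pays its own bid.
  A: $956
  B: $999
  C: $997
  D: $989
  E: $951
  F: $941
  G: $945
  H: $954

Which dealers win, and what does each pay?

B $999, C $997

Bids ranked high→low: 999 (B), 997 (C), 989 (D), 956 (A), …
The 2 highest are B, C.
Each winner pays its own bid: B $999, C $997.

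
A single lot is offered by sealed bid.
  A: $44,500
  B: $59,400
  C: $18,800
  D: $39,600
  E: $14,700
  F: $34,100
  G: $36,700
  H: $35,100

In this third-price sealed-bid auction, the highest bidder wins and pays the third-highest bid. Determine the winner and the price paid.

B pays $39,600

Bids in order: 59,400 (B) > 44,500 (A) > 39,600 (D) > 36,700 (G) > 35,100 (H) > 34,100 (F) > …
B wins; payment is bid #3 in the ranking = $39,600.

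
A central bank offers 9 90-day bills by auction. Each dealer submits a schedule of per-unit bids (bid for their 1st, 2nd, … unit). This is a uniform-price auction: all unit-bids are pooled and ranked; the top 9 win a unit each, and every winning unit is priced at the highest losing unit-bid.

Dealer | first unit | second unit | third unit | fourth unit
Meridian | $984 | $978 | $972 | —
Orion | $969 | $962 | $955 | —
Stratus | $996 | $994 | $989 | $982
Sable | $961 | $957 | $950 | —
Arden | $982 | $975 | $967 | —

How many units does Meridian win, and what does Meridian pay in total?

Meridian: 3 units, pays $2,907

Pooled unit-bids ranked (top 9): 996 (Stratus-1), 994 (Stratus-2), 989 (Stratus-3), 984 (Meridian-1), 982 (Stratus-4), 982 (Arden-1), 978 (Meridian-2), 975 (Arden-2), 972 (Meridian-3)
The (k+1)-th unit-bid is $969.
Meridian wins 3 unit(s) at $969 each.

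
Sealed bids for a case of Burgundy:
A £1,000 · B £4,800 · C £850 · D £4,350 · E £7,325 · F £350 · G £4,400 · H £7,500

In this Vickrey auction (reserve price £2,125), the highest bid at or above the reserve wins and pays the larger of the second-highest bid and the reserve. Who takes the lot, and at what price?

H pays £7,325

Vickrey auction (reserve price £2,125): the highest bid at or above the reserve wins and pays the larger of the second-highest bid and the reserve.
Bids ranked: 7,500 (H) > 7,325 (E) > 4,800 (B) > 4,400 (G) > 4,350 (D) > 1,000 (A) > …
Highest eligible bid: H at £7,500.
Second-highest bid £7,325 exceeds the reserve £2,125 → payment £7,325.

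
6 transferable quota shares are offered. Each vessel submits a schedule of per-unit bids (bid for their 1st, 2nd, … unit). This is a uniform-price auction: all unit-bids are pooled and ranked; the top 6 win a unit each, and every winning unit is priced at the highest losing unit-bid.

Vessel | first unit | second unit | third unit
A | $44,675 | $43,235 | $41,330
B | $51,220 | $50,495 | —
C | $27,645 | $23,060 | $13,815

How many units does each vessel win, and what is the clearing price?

A 3, B 2, C 1; clearing price $23,060

All unit-bids, highest first — top 6: 51,220 (B-1), 50,495 (B-2), 44,675 (A-1), 43,235 (A-2), 41,330 (A-3), 27,645 (C-1)
The (k+1)-th unit-bid is $23,060.
Allocation: A 3, B 2, C 1.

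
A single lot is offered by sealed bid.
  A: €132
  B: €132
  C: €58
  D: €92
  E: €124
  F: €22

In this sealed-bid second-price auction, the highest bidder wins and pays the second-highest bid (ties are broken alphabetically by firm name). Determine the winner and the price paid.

Sealed-bid second-price auction: the highest bidder wins and pays the second-highest bid.
Bids ranked: 132 (A) > 132 (B) > 124 (E) > 92 (D) > 58 (C) > 22 (F)
A and B tie at €132; tie-break gives it to A.
A is highest; pays the second-highest bid, €132.

A pays €132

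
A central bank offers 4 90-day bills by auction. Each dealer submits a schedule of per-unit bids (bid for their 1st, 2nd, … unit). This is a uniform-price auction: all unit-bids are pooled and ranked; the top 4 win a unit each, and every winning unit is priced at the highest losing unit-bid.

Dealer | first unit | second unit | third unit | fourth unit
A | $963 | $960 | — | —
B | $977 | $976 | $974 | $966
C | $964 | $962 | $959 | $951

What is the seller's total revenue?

Total revenue: $3,856

All unit-bids, highest first — top 4: 977 (B-1), 976 (B-2), 974 (B-3), 966 (B-4)
Highest rejected unit-bid = $964.
Allocation: B 4. Every unit priced at $964.
Revenue = 4 × 964 = $3,856.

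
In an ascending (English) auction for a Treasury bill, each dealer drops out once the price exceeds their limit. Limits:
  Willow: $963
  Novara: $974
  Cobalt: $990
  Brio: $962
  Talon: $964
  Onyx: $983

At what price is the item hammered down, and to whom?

Cobalt wins at $983

Rule: the price rises until one bidder remains; the winner pays the price at which the last rival dropped out.
Limits ranked: 990 (Cobalt) > 983 (Onyx) > 974 (Novara) > 964 (Talon) > 963 (Willow) > 962 (Brio)
Onyx is the last rival to drop out, at $983; Cobalt remains and wins at that price.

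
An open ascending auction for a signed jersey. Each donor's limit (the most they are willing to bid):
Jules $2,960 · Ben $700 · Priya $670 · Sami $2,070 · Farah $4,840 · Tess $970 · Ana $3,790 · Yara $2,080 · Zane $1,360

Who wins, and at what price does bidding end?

Sorting limits: 4,840 (Farah) > 3,790 (Ana) > 2,960 (Jules) > 2,080 (Yara) > 2,070 (Sami) > 1,360 (Zane) > …
Bidding ends when Ana exits at $3,790; Farah takes it.

Farah wins at $3,790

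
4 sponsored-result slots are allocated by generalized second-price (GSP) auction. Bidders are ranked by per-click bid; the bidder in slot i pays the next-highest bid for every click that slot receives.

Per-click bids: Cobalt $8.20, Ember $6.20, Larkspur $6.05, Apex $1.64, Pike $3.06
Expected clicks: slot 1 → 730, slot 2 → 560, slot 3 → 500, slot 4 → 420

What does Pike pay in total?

Pike pays $688.80

Per-click bids in order: $8.20 (Cobalt) > $6.20 (Ember) > $6.05 (Larkspur) > $3.06 (Pike) > $1.64 (Apex)
Pike holds slot 4 → pays next bid $1.64 × 420 clicks = $688.80.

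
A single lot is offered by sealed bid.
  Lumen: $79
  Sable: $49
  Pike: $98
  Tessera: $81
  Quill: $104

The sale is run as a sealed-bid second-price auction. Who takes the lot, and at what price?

Sorting bids: 104 (Quill) > 98 (Pike) > 81 (Tessera) > 79 (Lumen) > 49 (Sable)
Quill is highest; pays the second-highest bid, $98.

Quill pays $98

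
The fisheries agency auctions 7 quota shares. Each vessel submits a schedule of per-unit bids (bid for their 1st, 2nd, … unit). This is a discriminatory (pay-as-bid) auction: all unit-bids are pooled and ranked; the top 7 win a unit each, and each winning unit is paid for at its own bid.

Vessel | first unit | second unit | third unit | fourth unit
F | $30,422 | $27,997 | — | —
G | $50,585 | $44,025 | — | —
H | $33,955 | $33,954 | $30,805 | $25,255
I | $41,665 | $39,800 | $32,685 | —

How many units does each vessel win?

Pooled unit-bids ranked (top 7): 50,585 (G-1), 44,025 (G-2), 41,665 (I-1), 39,800 (I-2), 33,955 (H-1), 33,954 (H-2), 32,685 (I-3)
Next rejected bid: $30,805 (not a price — pay-as-bid).
Allocation: G 2, H 2, I 3.

G 2, H 2, I 3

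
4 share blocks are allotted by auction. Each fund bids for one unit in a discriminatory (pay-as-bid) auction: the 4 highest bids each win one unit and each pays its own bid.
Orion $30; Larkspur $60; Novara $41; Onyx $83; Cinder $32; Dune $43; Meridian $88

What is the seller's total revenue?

Total revenue: $274

Sorting: 88 (Meridian), 83 (Onyx), 60 (Larkspur), 43 (Dune), 41 (Novara), 32 (Cinder), …
Winners (4 units): Meridian, Onyx, Larkspur, Dune.
Total revenue = 88 + 83 + 60 + 43 = $274.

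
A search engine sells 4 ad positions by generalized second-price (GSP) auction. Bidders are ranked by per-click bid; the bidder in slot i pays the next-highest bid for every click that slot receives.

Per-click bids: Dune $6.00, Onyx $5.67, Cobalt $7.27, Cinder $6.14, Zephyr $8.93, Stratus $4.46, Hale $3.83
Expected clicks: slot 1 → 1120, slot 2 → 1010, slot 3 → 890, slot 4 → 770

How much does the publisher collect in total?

Sorting advertisers: $8.93 (Zephyr) > $7.27 (Cobalt) > $6.14 (Cinder) > $6.00 (Dune) > $5.67 (Onyx) > …
Slot 1: Zephyr pays $7.27 × 1120 = $8142.40
Slot 2: Cobalt pays $6.14 × 1010 = $6201.40
Slot 3: Cinder pays $6.00 × 890 = $5340.00
Slot 4: Dune pays $5.67 × 770 = $4365.90
Total = $24049.70

Total revenue: $24049.70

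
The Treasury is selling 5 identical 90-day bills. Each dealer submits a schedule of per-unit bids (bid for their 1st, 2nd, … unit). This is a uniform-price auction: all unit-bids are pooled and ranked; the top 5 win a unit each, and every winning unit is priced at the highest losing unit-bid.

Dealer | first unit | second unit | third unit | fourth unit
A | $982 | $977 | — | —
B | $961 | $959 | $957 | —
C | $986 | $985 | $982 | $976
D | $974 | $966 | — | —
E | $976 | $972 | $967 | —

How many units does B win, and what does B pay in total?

All unit-bids, highest first — top 5: 986 (C-1), 985 (C-2), 982 (A-1), 982 (C-3), 977 (A-2)
The (k+1)-th unit-bid is $976.
B wins 0 unit(s) at $976 each.

B: 0 units, pays $0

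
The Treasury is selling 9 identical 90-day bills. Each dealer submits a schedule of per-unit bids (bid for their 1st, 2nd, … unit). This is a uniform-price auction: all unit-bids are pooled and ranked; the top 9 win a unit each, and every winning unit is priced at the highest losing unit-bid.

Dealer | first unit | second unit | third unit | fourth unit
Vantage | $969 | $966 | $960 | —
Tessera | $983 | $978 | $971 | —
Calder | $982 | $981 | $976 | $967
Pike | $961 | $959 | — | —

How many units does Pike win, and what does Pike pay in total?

Pike: 0 units, pays $0

Merging the schedules and taking the best 9: 983 (Tessera-1), 982 (Calder-1), 981 (Calder-2), 978 (Tessera-2), 976 (Calder-3), 971 (Tessera-3), 969 (Vantage-1), 967 (Calder-4), 966 (Vantage-2)
Highest rejected unit-bid = $961.
Pike wins 0 unit(s) at $961 each.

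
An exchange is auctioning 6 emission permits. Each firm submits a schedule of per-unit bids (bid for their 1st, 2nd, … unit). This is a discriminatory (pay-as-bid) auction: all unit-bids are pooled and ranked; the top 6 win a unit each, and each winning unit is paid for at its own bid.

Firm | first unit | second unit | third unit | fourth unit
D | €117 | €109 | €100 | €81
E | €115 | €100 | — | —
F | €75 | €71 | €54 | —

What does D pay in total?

Merging the schedules and taking the best 6: 117 (D-1), 115 (E-1), 109 (D-2), 100 (D-3), 100 (E-2), 81 (D-4)
Next rejected bid: €75 (not a price — pay-as-bid).
D's winning unit-bids: 117 + 109 + 100 + 81 = €407.

D pays €407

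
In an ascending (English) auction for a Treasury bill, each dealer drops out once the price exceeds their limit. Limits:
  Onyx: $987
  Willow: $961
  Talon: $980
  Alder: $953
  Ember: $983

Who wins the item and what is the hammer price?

Rule: the price rises until one bidder remains; the winner pays the price at which the last rival dropped out.
Sorting limits: 987 (Onyx) > 983 (Ember) > 980 (Talon) > 961 (Willow) > 953 (Alder)
Bidding ends when Ember exits at $983; Onyx takes it.

Onyx wins at $983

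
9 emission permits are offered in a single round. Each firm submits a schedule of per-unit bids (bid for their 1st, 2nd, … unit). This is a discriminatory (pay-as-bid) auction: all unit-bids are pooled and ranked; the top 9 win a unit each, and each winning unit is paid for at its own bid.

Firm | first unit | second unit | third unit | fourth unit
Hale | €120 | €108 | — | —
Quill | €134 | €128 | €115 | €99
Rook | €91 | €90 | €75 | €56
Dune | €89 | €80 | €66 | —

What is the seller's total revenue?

Total revenue: €974

Pooled unit-bids ranked (top 9): 134 (Quill-1), 128 (Quill-2), 120 (Hale-1), 115 (Quill-3), 108 (Hale-2), 99 (Quill-4), 91 (Rook-1), 90 (Rook-2), 89 (Dune-1)
Next rejected bid: €80 (not a price — pay-as-bid).
Each winning unit pays its own bid.
Revenue = 134 + 128 + 120 + 115 + 108 + 99 + 91 + 90 + 89 = €974.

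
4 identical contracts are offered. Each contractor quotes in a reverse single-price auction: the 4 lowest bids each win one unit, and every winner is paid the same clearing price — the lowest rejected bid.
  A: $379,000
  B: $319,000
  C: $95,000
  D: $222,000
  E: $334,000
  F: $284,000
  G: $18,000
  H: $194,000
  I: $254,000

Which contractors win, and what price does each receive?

G, C, H, D; each is paid $254,000

Ordering the bids: 18,000 (G), 95,000 (C), 194,000 (H), 222,000 (D), 254,000 (I), 284,000 (F), …
Winners (4 units): G, C, H, D.
First losing bid is I's $254,000, which sets the uniform price.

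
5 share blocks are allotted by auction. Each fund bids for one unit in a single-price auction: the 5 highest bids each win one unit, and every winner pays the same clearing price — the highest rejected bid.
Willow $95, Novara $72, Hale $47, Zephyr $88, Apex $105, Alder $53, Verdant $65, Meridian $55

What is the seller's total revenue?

Total revenue: $275

Sorting: 105 (Apex), 95 (Willow), 88 (Zephyr), 72 (Novara), 65 (Verdant), 55 (Meridian), 53 (Alder), …
The 5 highest are Apex, Willow, Zephyr, Novara, Verdant.
Clearing price = highest rejected bid = $55.
Total revenue = 5 × $55 = $275.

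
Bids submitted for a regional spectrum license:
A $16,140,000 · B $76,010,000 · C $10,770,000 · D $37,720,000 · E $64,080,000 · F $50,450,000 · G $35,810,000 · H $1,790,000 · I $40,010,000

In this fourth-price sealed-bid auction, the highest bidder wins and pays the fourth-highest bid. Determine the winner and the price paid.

B pays $40,010,000

Bids in order: 76,010,000 (B) > 64,080,000 (E) > 50,450,000 (F) > 40,010,000 (I) > 37,720,000 (D) > 35,810,000 (G) > …
B wins; payment is bid #4 in the ranking = $40,010,000.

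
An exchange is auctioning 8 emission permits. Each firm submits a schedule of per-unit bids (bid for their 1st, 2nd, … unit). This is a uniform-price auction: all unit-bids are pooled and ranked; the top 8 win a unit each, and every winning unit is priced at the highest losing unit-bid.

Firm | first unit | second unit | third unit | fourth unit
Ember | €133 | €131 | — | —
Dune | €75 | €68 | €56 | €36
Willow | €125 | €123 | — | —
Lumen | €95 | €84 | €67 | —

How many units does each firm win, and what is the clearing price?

Dune 2, Ember 2, Lumen 2, Willow 2; clearing price €67

Merging the schedules and taking the best 8: 133 (Ember-1), 131 (Ember-2), 125 (Willow-1), 123 (Willow-2), 95 (Lumen-1), 84 (Lumen-2), 75 (Dune-1), 68 (Dune-2)
The (k+1)-th unit-bid is €67.
Allocation: Dune 2, Ember 2, Lumen 2, Willow 2.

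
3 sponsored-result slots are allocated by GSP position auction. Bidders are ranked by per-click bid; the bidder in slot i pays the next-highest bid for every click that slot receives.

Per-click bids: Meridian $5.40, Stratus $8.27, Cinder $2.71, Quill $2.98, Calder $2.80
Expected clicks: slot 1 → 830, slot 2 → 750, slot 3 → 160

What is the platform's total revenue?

Per-click bids in order: $8.27 (Stratus) > $5.40 (Meridian) > $2.98 (Quill) > $2.80 (Calder) > …
Slot 1: Stratus pays $5.40 × 830 = $4482.00
Slot 2: Meridian pays $2.98 × 750 = $2235.00
Slot 3: Quill pays $2.80 × 160 = $448.00
Total = $7165.00

Total revenue: $7165.00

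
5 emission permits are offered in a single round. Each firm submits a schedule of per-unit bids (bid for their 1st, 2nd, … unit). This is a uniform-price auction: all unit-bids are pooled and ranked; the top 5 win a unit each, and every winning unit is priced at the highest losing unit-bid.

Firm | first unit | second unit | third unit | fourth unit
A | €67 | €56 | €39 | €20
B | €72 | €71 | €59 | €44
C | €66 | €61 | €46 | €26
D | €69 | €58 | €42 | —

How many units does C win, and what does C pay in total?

All unit-bids, highest first — top 5: 72 (B-1), 71 (B-2), 69 (D-1), 67 (A-1), 66 (C-1)
Highest rejected unit-bid = €61.
C wins 1 unit(s) at €61 each.

C: 1 unit, pays €61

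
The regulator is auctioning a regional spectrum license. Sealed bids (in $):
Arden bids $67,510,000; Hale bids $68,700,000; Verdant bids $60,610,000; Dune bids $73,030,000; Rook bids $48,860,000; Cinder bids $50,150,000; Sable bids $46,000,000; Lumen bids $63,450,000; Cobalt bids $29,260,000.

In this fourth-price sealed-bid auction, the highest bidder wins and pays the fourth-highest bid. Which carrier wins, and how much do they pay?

Rule: the highest bidder wins and pays the fourth-highest bid.
Bids in order: 73,030,000 (Dune) > 68,700,000 (Hale) > 67,510,000 (Arden) > 63,450,000 (Lumen) > 60,610,000 (Verdant) > 50,150,000 (Cinder) > …
Dune wins; payment is bid #4 in the ranking = $63,450,000.

Dune pays $63,450,000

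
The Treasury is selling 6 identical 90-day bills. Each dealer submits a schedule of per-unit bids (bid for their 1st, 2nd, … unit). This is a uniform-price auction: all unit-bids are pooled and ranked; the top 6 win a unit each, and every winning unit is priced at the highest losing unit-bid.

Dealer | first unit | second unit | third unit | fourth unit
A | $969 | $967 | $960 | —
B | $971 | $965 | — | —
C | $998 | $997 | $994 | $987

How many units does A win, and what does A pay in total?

A: 1 unit, pays $967

Merging the schedules and taking the best 6: 998 (C-1), 997 (C-2), 994 (C-3), 987 (C-4), 971 (B-1), 969 (A-1)
The (k+1)-th unit-bid is $967.
A wins 1 unit(s) at $967 each.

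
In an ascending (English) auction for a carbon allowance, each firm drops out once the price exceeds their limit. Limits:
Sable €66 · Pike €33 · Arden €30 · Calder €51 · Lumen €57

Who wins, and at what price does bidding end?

Limits in order: 66 (Sable) > 57 (Lumen) > 51 (Calder) > 33 (Pike) > 30 (Arden)
Bidding ends when Lumen exits at €57; Sable takes it.

Sable wins at €57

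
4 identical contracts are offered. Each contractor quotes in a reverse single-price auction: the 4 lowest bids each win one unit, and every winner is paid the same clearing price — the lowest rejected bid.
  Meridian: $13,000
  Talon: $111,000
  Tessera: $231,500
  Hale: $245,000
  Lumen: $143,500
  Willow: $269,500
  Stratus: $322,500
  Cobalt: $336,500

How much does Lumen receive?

Ordering the bids: 13,000 (Meridian), 111,000 (Talon), 143,500 (Lumen), 231,500 (Tessera), 245,000 (Hale), 269,500 (Willow), …
The 4 lowest are Meridian, Talon, Lumen, Tessera.
First losing bid is Hale's $245,000, which sets the uniform price.
Lumen wins → is paid $245,000.

Lumen is paid $245,000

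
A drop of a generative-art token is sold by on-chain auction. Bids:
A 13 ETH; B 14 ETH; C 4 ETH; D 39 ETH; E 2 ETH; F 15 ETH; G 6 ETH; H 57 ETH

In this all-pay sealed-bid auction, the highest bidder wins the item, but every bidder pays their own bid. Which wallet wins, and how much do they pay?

H pays 57 ETH

All-pay sealed-bid auction: the highest bidder wins the item, but every bidder pays their own bid.
Bids ranked: 57 (H) > 39 (D) > 15 (F) > 14 (B) > 13 (A) > 6 (G) > …
H is highest and takes the item; every bidder forfeits their bid.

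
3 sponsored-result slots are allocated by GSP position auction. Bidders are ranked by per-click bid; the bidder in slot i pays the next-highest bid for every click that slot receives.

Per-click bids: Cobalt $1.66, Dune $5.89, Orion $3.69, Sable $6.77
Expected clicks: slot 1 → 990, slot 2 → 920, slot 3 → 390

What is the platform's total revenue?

Total revenue: $9873.30

Sorting advertisers: $6.77 (Sable) > $5.89 (Dune) > $3.69 (Orion) > $1.66 (Cobalt)
Slot 1: Sable pays $5.89 × 990 = $5831.10
Slot 2: Dune pays $3.69 × 920 = $3394.80
Slot 3: Orion pays $1.66 × 390 = $647.40
Total = $9873.30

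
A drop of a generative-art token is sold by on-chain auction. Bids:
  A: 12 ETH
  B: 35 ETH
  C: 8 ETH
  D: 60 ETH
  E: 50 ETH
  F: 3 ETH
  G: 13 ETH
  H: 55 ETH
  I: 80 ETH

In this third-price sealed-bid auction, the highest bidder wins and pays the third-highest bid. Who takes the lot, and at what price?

I pays 55 ETH

Rule: the highest bidder wins and pays the third-highest bid.
Sorting bids: 80 (I) > 60 (D) > 55 (H) > 50 (E) > 35 (B) > 13 (G) > …
I wins; payment is bid #3 in the ranking = 55 ETH.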